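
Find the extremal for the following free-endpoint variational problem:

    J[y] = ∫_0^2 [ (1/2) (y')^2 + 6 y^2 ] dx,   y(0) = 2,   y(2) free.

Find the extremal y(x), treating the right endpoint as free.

The Lagrangian L = (1/2) (y')^2 + 6 y^2 gives
    ∂L/∂y = 12 y,   ∂L/∂y' = y'.
Euler-Lagrange: y'' − 12 y = 0.
With k = sqrt(12), the general solution is
    y(x) = A cosh(sqrt(12) x) + B sinh(sqrt(12) x).
Fixed left endpoint y(0) = 2 ⇒ A = 2.
The right endpoint x = 2 is free, so the natural (transversality) condition is ∂L/∂y' |_{x=2} = 0, i.e. y'(2) = 0.
Compute y'(x) = A k sinh(k x) + B k cosh(k x), so
    y'(2) = A k sinh(k·2) + B k cosh(k·2) = 0
    ⇒ B = −A tanh(k·2) = − 2 tanh(sqrt(12)·2).
Therefore the extremal is
    y(x) = 2 cosh(sqrt(12) x) − 2 tanh(sqrt(12)·2) sinh(sqrt(12) x).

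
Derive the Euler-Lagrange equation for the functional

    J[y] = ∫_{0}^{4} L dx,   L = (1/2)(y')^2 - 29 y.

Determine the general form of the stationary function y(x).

The Lagrangian is L = (1/2)(y')^2 - 29 y.
∂L/∂y = -29.
∂L/∂y' = y'.
The Euler-Lagrange equation d/dx(∂L/∂y') − ∂L/∂y = 0 becomes:
    y'' + 29 = 0
General solution: y(x) = -(29/2) x^2 + A x + B, where A and B are arbitrary constants fixed by the endpoint conditions.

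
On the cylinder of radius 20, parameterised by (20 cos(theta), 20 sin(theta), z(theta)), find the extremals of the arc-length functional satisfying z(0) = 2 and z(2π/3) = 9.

Parameterise the cylinder of radius R = 20 as
    r(θ) = (20 cos θ, 20 sin θ, z(θ)).
The arc-length element is
    ds = sqrt(400 + (dz/dθ)^2) dθ,
so the Lagrangian is L = sqrt(400 + z'^2).
L depends on z' only, not on z or θ, so ∂L/∂z = 0 and
    ∂L/∂z' = z' / sqrt(400 + z'^2).
The Euler-Lagrange equation gives
    d/dθ( z' / sqrt(400 + z'^2) ) = 0,
so z' is constant. Integrating once:
    z(θ) = a θ + b,
a helix on the cylinder (a straight line when the cylinder is unrolled). The constants a, b are determined by the endpoint conditions.
With endpoint conditions z(0) = 2 and z(2π/3) = 9: from z(0) = b we get b = 2, and a·2π/3 + 2 = 9 gives a = 21/(2π), so
    z(θ) = (21/(2π)) θ + 2.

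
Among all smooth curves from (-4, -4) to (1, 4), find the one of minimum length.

Arc-length functional: J[y] = ∫ sqrt(1 + (y')^2) dx.
Lagrangian L = sqrt(1 + (y')^2) has no explicit y dependence, so ∂L/∂y = 0 and the Euler-Lagrange equation gives
    d/dx( y' / sqrt(1 + (y')^2) ) = 0  ⇒  y' / sqrt(1 + (y')^2) = const.
Hence y' is constant, so y(x) is affine.
Fitting the endpoints (-4, -4) and (1, 4):
    slope m = (4 − (-4)) / (1 − (-4)) = 8/5,
    intercept c = (-4) − m·(-4) = 12/5.
Extremal: y(x) = (8/5) x + 12/5.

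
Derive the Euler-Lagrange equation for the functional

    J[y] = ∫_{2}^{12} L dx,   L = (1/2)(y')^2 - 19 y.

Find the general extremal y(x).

The Lagrangian is L = (1/2)(y')^2 - 19 y.
∂L/∂y = -19.
∂L/∂y' = y'.
The Euler-Lagrange equation d/dx(∂L/∂y') − ∂L/∂y = 0 becomes:
    y'' + 19 = 0
General solution: y(x) = -(19/2) x^2 + A x + B, where A and B are arbitrary constants fixed by the endpoint conditions.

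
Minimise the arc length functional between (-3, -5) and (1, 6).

Arc-length functional: J[y] = ∫ sqrt(1 + (y')^2) dx.
Lagrangian L = sqrt(1 + (y')^2) has no explicit y dependence, so ∂L/∂y = 0 and the Euler-Lagrange equation gives
    d/dx( y' / sqrt(1 + (y')^2) ) = 0  ⇒  y' / sqrt(1 + (y')^2) = const.
Hence y' is constant, so y(x) is affine.
Fitting the endpoints (-3, -5) and (1, 6):
    slope m = (6 − (-5)) / (1 − (-3)) = 11/4,
    intercept c = (-5) − m·(-3) = 13/4.
Extremal: y(x) = (11/4) x + 13/4.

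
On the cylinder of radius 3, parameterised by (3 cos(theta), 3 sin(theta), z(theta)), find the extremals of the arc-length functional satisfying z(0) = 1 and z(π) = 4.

Parameterise the cylinder of radius R = 3 as
    r(θ) = (3 cos θ, 3 sin θ, z(θ)).
The arc-length element is
    ds = sqrt(9 + (dz/dθ)^2) dθ,
so the Lagrangian is L = sqrt(9 + z'^2).
L depends on z' only, not on z or θ, so ∂L/∂z = 0 and
    ∂L/∂z' = z' / sqrt(9 + z'^2).
The Euler-Lagrange equation gives
    d/dθ( z' / sqrt(9 + z'^2) ) = 0,
so z' is constant. Integrating once:
    z(θ) = a θ + b,
a helix on the cylinder (a straight line when the cylinder is unrolled). The constants a, b are determined by the endpoint conditions.
With endpoint conditions z(0) = 1 and z(π) = 4: from z(0) = b we get b = 1, and a·π + 1 = 4 gives a = 3/π, so
    z(θ) = (3/π) θ + 1.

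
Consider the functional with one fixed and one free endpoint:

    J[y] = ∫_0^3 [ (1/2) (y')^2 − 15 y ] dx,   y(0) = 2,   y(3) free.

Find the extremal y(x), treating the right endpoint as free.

The Lagrangian L = (1/2) (y')^2 − 15 y gives
    ∂L/∂y = −15,   ∂L/∂y' = y'.
Euler-Lagrange: d/dx(y') − (−15) = 0, i.e. y'' + 15 = 0, so
    y(x) = −(15/2) x^2 + C1 x + C2.
Fixed left endpoint y(0) = 2 ⇒ C2 = 2.
The right endpoint x = 3 is free, so the natural (transversality) condition is ∂L/∂y' |_{x=3} = 0, i.e. y'(3) = 0.
Compute y'(x) = −15 x + C1, so y'(3) = −45 + C1 = 0 ⇒ C1 = 45.
Therefore the extremal is
    y(x) = −(15/2) x^2 + 45 x + 2.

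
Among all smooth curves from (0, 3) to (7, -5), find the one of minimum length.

Arc-length functional: J[y] = ∫ sqrt(1 + (y')^2) dx.
Lagrangian L = sqrt(1 + (y')^2) has no explicit y dependence, so ∂L/∂y = 0 and the Euler-Lagrange equation gives
    d/dx( y' / sqrt(1 + (y')^2) ) = 0  ⇒  y' / sqrt(1 + (y')^2) = const.
Hence y' is constant, so y(x) is affine.
Fitting the endpoints (0, 3) and (7, -5):
    slope m = ((-5) − 3) / (7 − 0) = -8/7,
    intercept c = 3 − m·0 = 3.
Extremal: y(x) = (-8/7) x + 3.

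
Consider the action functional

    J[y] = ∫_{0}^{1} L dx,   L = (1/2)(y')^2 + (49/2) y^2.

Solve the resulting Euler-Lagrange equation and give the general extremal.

The Lagrangian is L = (1/2)(y')^2 + (49/2) y^2.
∂L/∂y = 49y.
∂L/∂y' = y'.
The Euler-Lagrange equation d/dx(∂L/∂y') − ∂L/∂y = 0 becomes:
    y'' - 49 y = 0
General solution: y(x) = A e^(7x) + B e^(-7x), where A and B are arbitrary constants fixed by the endpoint conditions.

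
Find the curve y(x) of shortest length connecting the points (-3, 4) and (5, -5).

Arc-length functional: J[y] = ∫ sqrt(1 + (y')^2) dx.
Lagrangian L = sqrt(1 + (y')^2) has no explicit y dependence, so ∂L/∂y = 0 and the Euler-Lagrange equation gives
    d/dx( y' / sqrt(1 + (y')^2) ) = 0  ⇒  y' / sqrt(1 + (y')^2) = const.
Hence y' is constant, so y(x) is affine.
Fitting the endpoints (-3, 4) and (5, -5):
    slope m = ((-5) − 4) / (5 − (-3)) = -9/8,
    intercept c = 4 − m·(-3) = 5/8.
Extremal: y(x) = (-9/8) x + 5/8.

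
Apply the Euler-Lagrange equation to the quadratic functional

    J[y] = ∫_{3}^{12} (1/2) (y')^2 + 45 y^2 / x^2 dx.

The Lagrangian is L = (1/2) (y')^2 + 45 y^2 / x^2.
Compute ∂L/∂y = 90y/x^2, ∂L/∂y' = y'.
The Euler-Lagrange equation d/dx(∂L/∂y') − ∂L/∂y = 0 reduces to
    y'' − 90/x^2 · y = 0  (x > 0).
Its general solution is
    y(x) = A x^10 + B x^(-9),
with A, B fixed by the endpoint conditions.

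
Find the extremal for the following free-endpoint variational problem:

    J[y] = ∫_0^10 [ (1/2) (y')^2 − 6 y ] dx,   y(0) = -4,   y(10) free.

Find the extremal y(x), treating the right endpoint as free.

The Lagrangian L = (1/2) (y')^2 − 6 y gives
    ∂L/∂y = −6,   ∂L/∂y' = y'.
Euler-Lagrange: d/dx(y') − (−6) = 0, i.e. y'' + 6 = 0, so
    y(x) = −(6/2) x^2 + C1 x + C2.
Fixed left endpoint y(0) = -4 ⇒ C2 = -4.
The right endpoint x = 10 is free, so the natural (transversality) condition is ∂L/∂y' |_{x=10} = 0, i.e. y'(10) = 0.
Compute y'(x) = −6 x + C1, so y'(10) = −60 + C1 = 0 ⇒ C1 = 60.
Therefore the extremal is
    y(x) = −3 x^2 + 60 x − 4.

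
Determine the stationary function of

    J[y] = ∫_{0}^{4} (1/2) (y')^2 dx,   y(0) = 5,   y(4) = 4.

The Lagrangian is L = (1/2) (y')^2.
Compute ∂L/∂y = 0, ∂L/∂y' = y'.
The Euler-Lagrange equation d/dx(∂L/∂y') − ∂L/∂y = 0 reduces to
    y'' = 0.
Its general solution is
    y(x) = A x + B,
with A, B fixed by the endpoint conditions.
Applying the endpoint conditions y(0) = 5 and y(4) = 4: solve A·0 + B = 5 and A·4 + B = 4. Subtracting gives A(4 − 0) = 4 − 5, so A = -1/4, and B = 5 − A·0 = 5. Therefore
    y(x) = (-1/4) x + 5.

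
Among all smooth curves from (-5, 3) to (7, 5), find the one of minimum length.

Arc-length functional: J[y] = ∫ sqrt(1 + (y')^2) dx.
Lagrangian L = sqrt(1 + (y')^2) has no explicit y dependence, so ∂L/∂y = 0 and the Euler-Lagrange equation gives
    d/dx( y' / sqrt(1 + (y')^2) ) = 0  ⇒  y' / sqrt(1 + (y')^2) = const.
Hence y' is constant, so y(x) is affine.
Fitting the endpoints (-5, 3) and (7, 5):
    slope m = (5 − 3) / (7 − (-5)) = 1/6,
    intercept c = 3 − m·(-5) = 23/6.
Extremal: y(x) = (1/6) x + 23/6.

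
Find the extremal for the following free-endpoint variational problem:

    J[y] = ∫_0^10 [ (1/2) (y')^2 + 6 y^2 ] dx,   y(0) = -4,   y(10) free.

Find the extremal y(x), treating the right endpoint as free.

The Lagrangian L = (1/2) (y')^2 + 6 y^2 gives
    ∂L/∂y = 12 y,   ∂L/∂y' = y'.
Euler-Lagrange: y'' − 12 y = 0.
With k = sqrt(12), the general solution is
    y(x) = A cosh(sqrt(12) x) + B sinh(sqrt(12) x).
Fixed left endpoint y(0) = -4 ⇒ A = -4.
The right endpoint x = 10 is free, so the natural (transversality) condition is ∂L/∂y' |_{x=10} = 0, i.e. y'(10) = 0.
Compute y'(x) = A k sinh(k x) + B k cosh(k x), so
    y'(10) = A k sinh(k·10) + B k cosh(k·10) = 0
    ⇒ B = −A tanh(k·10) = 4 tanh(sqrt(12)·10).
Therefore the extremal is
    y(x) = −4 cosh(sqrt(12) x) + 4 tanh(sqrt(12)·10) sinh(sqrt(12) x).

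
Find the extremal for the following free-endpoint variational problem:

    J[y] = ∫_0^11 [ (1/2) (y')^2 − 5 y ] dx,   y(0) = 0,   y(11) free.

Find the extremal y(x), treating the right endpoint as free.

The Lagrangian L = (1/2) (y')^2 − 5 y gives
    ∂L/∂y = −5,   ∂L/∂y' = y'.
Euler-Lagrange: d/dx(y') − (−5) = 0, i.e. y'' + 5 = 0, so
    y(x) = −(5/2) x^2 + C1 x + C2.
Fixed left endpoint y(0) = 0 ⇒ C2 = 0.
The right endpoint x = 11 is free, so the natural (transversality) condition is ∂L/∂y' |_{x=11} = 0, i.e. y'(11) = 0.
Compute y'(x) = −5 x + C1, so y'(11) = −55 + C1 = 0 ⇒ C1 = 55.
Therefore the extremal is
    y(x) = −(5/2) x^2 + 55 x.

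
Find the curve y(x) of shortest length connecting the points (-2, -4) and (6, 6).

Arc-length functional: J[y] = ∫ sqrt(1 + (y')^2) dx.
Lagrangian L = sqrt(1 + (y')^2) has no explicit y dependence, so ∂L/∂y = 0 and the Euler-Lagrange equation gives
    d/dx( y' / sqrt(1 + (y')^2) ) = 0  ⇒  y' / sqrt(1 + (y')^2) = const.
Hence y' is constant, so y(x) is affine.
Fitting the endpoints (-2, -4) and (6, 6):
    slope m = (6 − (-4)) / (6 − (-2)) = 5/4,
    intercept c = (-4) − m·(-2) = -3/2.
Extremal: y(x) = (5/4) x - 3/2.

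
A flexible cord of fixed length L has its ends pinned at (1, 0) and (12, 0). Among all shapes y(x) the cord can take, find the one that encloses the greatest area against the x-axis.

Set up the augmented Lagrangian using a multiplier λ for the length constraint:
    F(y, y') = y − λ sqrt(1 + y'^2).
F has no explicit x dependence, so the Beltrami identity yields a first integral
    F − y' ∂F/∂y' = C.
Compute ∂F/∂y' = −λ y' / sqrt(1 + y'^2). Then
    y − λ sqrt(1 + y'^2) + λ y'^2 / sqrt(1 + y'^2) = C
    ⇒  y − λ / sqrt(1 + y'^2) = C.
Solving for y' and integrating gives
    (x − a)^2 + (y − b)^2 = λ^2,
a circular arc of radius λ. The constants a, b are determined by the endpoint conditions y(1) = y(12) = 0, and λ is fixed implicitly by the length constraint
    ∫_{1}^{12} sqrt(1 + y'^2) dx = L.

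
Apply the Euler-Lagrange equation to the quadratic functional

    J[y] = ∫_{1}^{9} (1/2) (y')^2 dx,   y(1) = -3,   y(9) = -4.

The Lagrangian is L = (1/2) (y')^2.
Compute ∂L/∂y = 0, ∂L/∂y' = y'.
The Euler-Lagrange equation d/dx(∂L/∂y') − ∂L/∂y = 0 reduces to
    y'' = 0.
Its general solution is
    y(x) = A x + B,
with A, B fixed by the endpoint conditions.
Applying the endpoint conditions y(1) = -3 and y(9) = -4: solve A·1 + B = -3 and A·9 + B = -4. Subtracting gives A(9 − 1) = -4 − -3, so A = -1/8, and B = -3 − A·1 = -23/8. Therefore
    y(x) = (-1/8) x - 23/8.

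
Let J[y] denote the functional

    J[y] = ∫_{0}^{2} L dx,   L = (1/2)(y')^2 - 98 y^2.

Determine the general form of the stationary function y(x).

The Lagrangian is L = (1/2)(y')^2 - 98 y^2.
∂L/∂y = -196y.
∂L/∂y' = y'.
The Euler-Lagrange equation d/dx(∂L/∂y') − ∂L/∂y = 0 becomes:
    y'' + 196 y = 0
General solution: y(x) = A sin(14x) + B cos(14x), where A and B are arbitrary constants fixed by the endpoint conditions.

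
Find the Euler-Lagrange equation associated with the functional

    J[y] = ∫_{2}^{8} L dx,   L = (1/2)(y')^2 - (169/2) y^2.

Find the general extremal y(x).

The Lagrangian is L = (1/2)(y')^2 - (169/2) y^2.
∂L/∂y = -169y.
∂L/∂y' = y'.
The Euler-Lagrange equation d/dx(∂L/∂y') − ∂L/∂y = 0 becomes:
    y'' + 169 y = 0
General solution: y(x) = A sin(13x) + B cos(13x), where A and B are arbitrary constants fixed by the endpoint conditions.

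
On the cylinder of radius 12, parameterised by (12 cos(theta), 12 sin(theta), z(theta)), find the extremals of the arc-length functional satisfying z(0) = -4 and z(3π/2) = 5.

Parameterise the cylinder of radius R = 12 as
    r(θ) = (12 cos θ, 12 sin θ, z(θ)).
The arc-length element is
    ds = sqrt(144 + (dz/dθ)^2) dθ,
so the Lagrangian is L = sqrt(144 + z'^2).
L depends on z' only, not on z or θ, so ∂L/∂z = 0 and
    ∂L/∂z' = z' / sqrt(144 + z'^2).
The Euler-Lagrange equation gives
    d/dθ( z' / sqrt(144 + z'^2) ) = 0,
so z' is constant. Integrating once:
    z(θ) = a θ + b,
a helix on the cylinder (a straight line when the cylinder is unrolled). The constants a, b are determined by the endpoint conditions.
With endpoint conditions z(0) = -4 and z(3π/2) = 5: from z(0) = b we get b = -4, and a·3π/2 + -4 = 5 gives a = 6/π, so
    z(θ) = (6/π) θ − 4.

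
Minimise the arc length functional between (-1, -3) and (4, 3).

Arc-length functional: J[y] = ∫ sqrt(1 + (y')^2) dx.
Lagrangian L = sqrt(1 + (y')^2) has no explicit y dependence, so ∂L/∂y = 0 and the Euler-Lagrange equation gives
    d/dx( y' / sqrt(1 + (y')^2) ) = 0  ⇒  y' / sqrt(1 + (y')^2) = const.
Hence y' is constant, so y(x) is affine.
Fitting the endpoints (-1, -3) and (4, 3):
    slope m = (3 − (-3)) / (4 − (-1)) = 6/5,
    intercept c = (-3) − m·(-1) = -9/5.
Extremal: y(x) = (6/5) x - 9/5.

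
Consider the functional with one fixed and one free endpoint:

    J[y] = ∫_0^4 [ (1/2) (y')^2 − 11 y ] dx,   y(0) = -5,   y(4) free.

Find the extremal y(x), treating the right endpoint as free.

The Lagrangian L = (1/2) (y')^2 − 11 y gives
    ∂L/∂y = −11,   ∂L/∂y' = y'.
Euler-Lagrange: d/dx(y') − (−11) = 0, i.e. y'' + 11 = 0, so
    y(x) = −(11/2) x^2 + C1 x + C2.
Fixed left endpoint y(0) = -5 ⇒ C2 = -5.
The right endpoint x = 4 is free, so the natural (transversality) condition is ∂L/∂y' |_{x=4} = 0, i.e. y'(4) = 0.
Compute y'(x) = −11 x + C1, so y'(4) = −44 + C1 = 0 ⇒ C1 = 44.
Therefore the extremal is
    y(x) = −(11/2) x^2 + 44 x − 5.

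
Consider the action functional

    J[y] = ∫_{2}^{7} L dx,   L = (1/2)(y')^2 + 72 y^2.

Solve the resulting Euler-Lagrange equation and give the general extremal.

The Lagrangian is L = (1/2)(y')^2 + 72 y^2.
∂L/∂y = 144y.
∂L/∂y' = y'.
The Euler-Lagrange equation d/dx(∂L/∂y') − ∂L/∂y = 0 becomes:
    y'' - 144 y = 0
General solution: y(x) = A e^(12x) + B e^(-12x), where A and B are arbitrary constants fixed by the endpoint conditions.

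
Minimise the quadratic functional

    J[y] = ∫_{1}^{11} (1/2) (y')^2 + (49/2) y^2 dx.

The Lagrangian is L = (1/2) (y')^2 + (49/2) y^2.
Compute ∂L/∂y = 49y, ∂L/∂y' = y'.
The Euler-Lagrange equation d/dx(∂L/∂y') − ∂L/∂y = 0 reduces to
    y'' − 49 y = 0.
Its general solution is
    y(x) = A e^(7x) + B e^(−7x),
with A, B fixed by the endpoint conditions.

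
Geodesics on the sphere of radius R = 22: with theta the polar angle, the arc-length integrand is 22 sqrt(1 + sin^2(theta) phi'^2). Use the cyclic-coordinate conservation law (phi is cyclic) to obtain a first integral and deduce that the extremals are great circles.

On the sphere of radius R = 22 with spherical coordinates (θ, φ), the induced metric is
    ds^2 = 484(dθ^2 + sin^2(θ) dφ^2).
Parameterise by θ; the arc-length functional is
    J[φ] = ∫ 22 sqrt(1 + sin^2(θ) (dφ/dθ)^2) dθ,
so L = 22 sqrt(1 + sin^2(θ) φ'^2). Compute
    ∂L/∂φ = 0  (L has no explicit φ dependence),
    ∂L/∂φ' = 22 sin^2(θ) φ' / sqrt(1 + sin^2(θ) φ'^2).
Since ∂L/∂φ = 0, the Euler-Lagrange equation
    d/dθ(∂L/∂φ') − ∂L/∂φ = 0
reduces to d/dθ(∂L/∂φ') = 0, i.e. the momentum conjugate to φ is conserved:
    22 sin^2(θ) φ' / sqrt(1 + sin^2(θ) φ'^2) = C.
The overall factor of 22 is constant, so dividing through gives Clairaut's relation sin^2(θ) φ' / sqrt(1 + sin^2(θ) φ'^2) = C' (with C' = C/22). Solving for φ' and integrating gives the great-circle family
    cot(θ) = A cos(φ − φ_0),
i.e. the intersection of the sphere with a plane through the origin. The two constants A and φ_0 (equivalently C and one phase) are fixed by the two endpoint conditions.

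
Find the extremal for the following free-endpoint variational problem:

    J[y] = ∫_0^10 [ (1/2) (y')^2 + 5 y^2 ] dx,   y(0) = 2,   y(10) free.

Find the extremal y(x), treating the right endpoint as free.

The Lagrangian L = (1/2) (y')^2 + 5 y^2 gives
    ∂L/∂y = 10 y,   ∂L/∂y' = y'.
Euler-Lagrange: y'' − 10 y = 0.
With k = sqrt(10), the general solution is
    y(x) = A cosh(sqrt(10) x) + B sinh(sqrt(10) x).
Fixed left endpoint y(0) = 2 ⇒ A = 2.
The right endpoint x = 10 is free, so the natural (transversality) condition is ∂L/∂y' |_{x=10} = 0, i.e. y'(10) = 0.
Compute y'(x) = A k sinh(k x) + B k cosh(k x), so
    y'(10) = A k sinh(k·10) + B k cosh(k·10) = 0
    ⇒ B = −A tanh(k·10) = − 2 tanh(sqrt(10)·10).
Therefore the extremal is
    y(x) = 2 cosh(sqrt(10) x) − 2 tanh(sqrt(10)·10) sinh(sqrt(10) x).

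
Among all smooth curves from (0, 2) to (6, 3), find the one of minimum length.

Arc-length functional: J[y] = ∫ sqrt(1 + (y')^2) dx.
Lagrangian L = sqrt(1 + (y')^2) has no explicit y dependence, so ∂L/∂y = 0 and the Euler-Lagrange equation gives
    d/dx( y' / sqrt(1 + (y')^2) ) = 0  ⇒  y' / sqrt(1 + (y')^2) = const.
Hence y' is constant, so y(x) is affine.
Fitting the endpoints (0, 2) and (6, 3):
    slope m = (3 − 2) / (6 − 0) = 1/6,
    intercept c = 2 − m·0 = 2.
Extremal: y(x) = (1/6) x + 2.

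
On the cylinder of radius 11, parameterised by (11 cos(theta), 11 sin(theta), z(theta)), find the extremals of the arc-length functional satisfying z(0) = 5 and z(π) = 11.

Parameterise the cylinder of radius R = 11 as
    r(θ) = (11 cos θ, 11 sin θ, z(θ)).
The arc-length element is
    ds = sqrt(121 + (dz/dθ)^2) dθ,
so the Lagrangian is L = sqrt(121 + z'^2).
L depends on z' only, not on z or θ, so ∂L/∂z = 0 and
    ∂L/∂z' = z' / sqrt(121 + z'^2).
The Euler-Lagrange equation gives
    d/dθ( z' / sqrt(121 + z'^2) ) = 0,
so z' is constant. Integrating once:
    z(θ) = a θ + b,
a helix on the cylinder (a straight line when the cylinder is unrolled). The constants a, b are determined by the endpoint conditions.
With endpoint conditions z(0) = 5 and z(π) = 11: from z(0) = b we get b = 5, and a·π + 5 = 11 gives a = 6/π, so
    z(θ) = (6/π) θ + 5.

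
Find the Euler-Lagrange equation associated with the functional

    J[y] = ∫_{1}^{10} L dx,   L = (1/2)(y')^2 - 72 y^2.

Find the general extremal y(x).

The Lagrangian is L = (1/2)(y')^2 - 72 y^2.
∂L/∂y = -144y.
∂L/∂y' = y'.
The Euler-Lagrange equation d/dx(∂L/∂y') − ∂L/∂y = 0 becomes:
    y'' + 144 y = 0
General solution: y(x) = A sin(12x) + B cos(12x), where A and B are arbitrary constants fixed by the endpoint conditions.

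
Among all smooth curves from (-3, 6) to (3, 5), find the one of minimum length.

Arc-length functional: J[y] = ∫ sqrt(1 + (y')^2) dx.
Lagrangian L = sqrt(1 + (y')^2) has no explicit y dependence, so ∂L/∂y = 0 and the Euler-Lagrange equation gives
    d/dx( y' / sqrt(1 + (y')^2) ) = 0  ⇒  y' / sqrt(1 + (y')^2) = const.
Hence y' is constant, so y(x) is affine.
Fitting the endpoints (-3, 6) and (3, 5):
    slope m = (5 − 6) / (3 − (-3)) = -1/6,
    intercept c = 6 − m·(-3) = 11/2.
Extremal: y(x) = (-1/6) x + 11/2.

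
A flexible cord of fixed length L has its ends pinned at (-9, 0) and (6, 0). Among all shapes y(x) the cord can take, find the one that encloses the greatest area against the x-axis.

Set up the augmented Lagrangian using a multiplier λ for the length constraint:
    F(y, y') = y − λ sqrt(1 + y'^2).
F has no explicit x dependence, so the Beltrami identity yields a first integral
    F − y' ∂F/∂y' = C.
Compute ∂F/∂y' = −λ y' / sqrt(1 + y'^2). Then
    y − λ sqrt(1 + y'^2) + λ y'^2 / sqrt(1 + y'^2) = C
    ⇒  y − λ / sqrt(1 + y'^2) = C.
Solving for y' and integrating gives
    (x − a)^2 + (y − b)^2 = λ^2,
a circular arc of radius λ. The constants a, b are determined by the endpoint conditions y(-9) = y(6) = 0, and λ is fixed implicitly by the length constraint
    ∫_{-9}^{6} sqrt(1 + y'^2) dx = L.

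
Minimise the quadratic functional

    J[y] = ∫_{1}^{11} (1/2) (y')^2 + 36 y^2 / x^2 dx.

The Lagrangian is L = (1/2) (y')^2 + 36 y^2 / x^2.
Compute ∂L/∂y = 72y/x^2, ∂L/∂y' = y'.
The Euler-Lagrange equation d/dx(∂L/∂y') − ∂L/∂y = 0 reduces to
    y'' − 72/x^2 · y = 0  (x > 0).
Its general solution is
    y(x) = A x^9 + B x^(-8),
with A, B fixed by the endpoint conditions.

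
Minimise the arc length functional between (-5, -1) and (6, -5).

Arc-length functional: J[y] = ∫ sqrt(1 + (y')^2) dx.
Lagrangian L = sqrt(1 + (y')^2) has no explicit y dependence, so ∂L/∂y = 0 and the Euler-Lagrange equation gives
    d/dx( y' / sqrt(1 + (y')^2) ) = 0  ⇒  y' / sqrt(1 + (y')^2) = const.
Hence y' is constant, so y(x) is affine.
Fitting the endpoints (-5, -1) and (6, -5):
    slope m = ((-5) − (-1)) / (6 − (-5)) = -4/11,
    intercept c = (-1) − m·(-5) = -31/11.
Extremal: y(x) = (-4/11) x - 31/11.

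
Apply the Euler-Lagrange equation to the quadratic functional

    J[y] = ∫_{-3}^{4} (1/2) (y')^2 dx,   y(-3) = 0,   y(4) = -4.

The Lagrangian is L = (1/2) (y')^2.
Compute ∂L/∂y = 0, ∂L/∂y' = y'.
The Euler-Lagrange equation d/dx(∂L/∂y') − ∂L/∂y = 0 reduces to
    y'' = 0.
Its general solution is
    y(x) = A x + B,
with A, B fixed by the endpoint conditions.
Applying the endpoint conditions y(-3) = 0 and y(4) = -4: solve A·-3 + B = 0 and A·4 + B = -4. Subtracting gives A(4 − -3) = -4 − 0, so A = -4/7, and B = 0 − A·-3 = -12/7. Therefore
    y(x) = (-4/7) x - 12/7.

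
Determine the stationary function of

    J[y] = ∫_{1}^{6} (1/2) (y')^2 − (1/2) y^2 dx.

The Lagrangian is L = (1/2) (y')^2 − (1/2) y^2.
Compute ∂L/∂y = -y, ∂L/∂y' = y'.
The Euler-Lagrange equation d/dx(∂L/∂y') − ∂L/∂y = 0 reduces to
    y'' + y = 0.
Its general solution is
    y(x) = A sin(x) + B cos(x),
with A, B fixed by the endpoint conditions.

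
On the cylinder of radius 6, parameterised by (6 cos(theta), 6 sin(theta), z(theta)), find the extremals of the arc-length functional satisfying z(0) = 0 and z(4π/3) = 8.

Parameterise the cylinder of radius R = 6 as
    r(θ) = (6 cos θ, 6 sin θ, z(θ)).
The arc-length element is
    ds = sqrt(36 + (dz/dθ)^2) dθ,
so the Lagrangian is L = sqrt(36 + z'^2).
L depends on z' only, not on z or θ, so ∂L/∂z = 0 and
    ∂L/∂z' = z' / sqrt(36 + z'^2).
The Euler-Lagrange equation gives
    d/dθ( z' / sqrt(36 + z'^2) ) = 0,
so z' is constant. Integrating once:
    z(θ) = a θ + b,
a helix on the cylinder (a straight line when the cylinder is unrolled). The constants a, b are determined by the endpoint conditions.
With endpoint conditions z(0) = 0 and z(4π/3) = 8: from z(0) = b we get b = 0, and a·4π/3 + 0 = 8 gives a = 6/π, so
    z(θ) = (6/π) θ.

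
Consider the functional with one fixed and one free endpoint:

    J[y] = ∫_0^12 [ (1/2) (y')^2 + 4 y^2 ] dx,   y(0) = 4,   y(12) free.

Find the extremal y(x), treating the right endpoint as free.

The Lagrangian L = (1/2) (y')^2 + 4 y^2 gives
    ∂L/∂y = 8 y,   ∂L/∂y' = y'.
Euler-Lagrange: y'' − 8 y = 0.
With k = sqrt(8), the general solution is
    y(x) = A cosh(sqrt(8) x) + B sinh(sqrt(8) x).
Fixed left endpoint y(0) = 4 ⇒ A = 4.
The right endpoint x = 12 is free, so the natural (transversality) condition is ∂L/∂y' |_{x=12} = 0, i.e. y'(12) = 0.
Compute y'(x) = A k sinh(k x) + B k cosh(k x), so
    y'(12) = A k sinh(k·12) + B k cosh(k·12) = 0
    ⇒ B = −A tanh(k·12) = − 4 tanh(sqrt(8)·12).
Therefore the extremal is
    y(x) = 4 cosh(sqrt(8) x) − 4 tanh(sqrt(8)·12) sinh(sqrt(8) x).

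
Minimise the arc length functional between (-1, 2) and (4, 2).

Arc-length functional: J[y] = ∫ sqrt(1 + (y')^2) dx.
Lagrangian L = sqrt(1 + (y')^2) has no explicit y dependence, so ∂L/∂y = 0 and the Euler-Lagrange equation gives
    d/dx( y' / sqrt(1 + (y')^2) ) = 0  ⇒  y' / sqrt(1 + (y')^2) = const.
Hence y' is constant, so y(x) is affine.
Fitting the endpoints (-1, 2) and (4, 2):
    slope m = (2 − 2) / (4 − (-1)) = 0,
    intercept c = 2 − m·(-1) = 2.
Extremal: y(x) = 2.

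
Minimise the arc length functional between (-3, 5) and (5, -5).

Arc-length functional: J[y] = ∫ sqrt(1 + (y')^2) dx.
Lagrangian L = sqrt(1 + (y')^2) has no explicit y dependence, so ∂L/∂y = 0 and the Euler-Lagrange equation gives
    d/dx( y' / sqrt(1 + (y')^2) ) = 0  ⇒  y' / sqrt(1 + (y')^2) = const.
Hence y' is constant, so y(x) is affine.
Fitting the endpoints (-3, 5) and (5, -5):
    slope m = ((-5) − 5) / (5 − (-3)) = -5/4,
    intercept c = 5 − m·(-3) = 5/4.
Extremal: y(x) = (-5/4) x + 5/4.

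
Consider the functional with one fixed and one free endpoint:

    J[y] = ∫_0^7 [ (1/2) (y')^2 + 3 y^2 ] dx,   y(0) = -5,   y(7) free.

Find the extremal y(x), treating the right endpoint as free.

The Lagrangian L = (1/2) (y')^2 + 3 y^2 gives
    ∂L/∂y = 6 y,   ∂L/∂y' = y'.
Euler-Lagrange: y'' − 6 y = 0.
With k = sqrt(6), the general solution is
    y(x) = A cosh(sqrt(6) x) + B sinh(sqrt(6) x).
Fixed left endpoint y(0) = -5 ⇒ A = -5.
The right endpoint x = 7 is free, so the natural (transversality) condition is ∂L/∂y' |_{x=7} = 0, i.e. y'(7) = 0.
Compute y'(x) = A k sinh(k x) + B k cosh(k x), so
    y'(7) = A k sinh(k·7) + B k cosh(k·7) = 0
    ⇒ B = −A tanh(k·7) = 5 tanh(sqrt(6)·7).
Therefore the extremal is
    y(x) = −5 cosh(sqrt(6) x) + 5 tanh(sqrt(6)·7) sinh(sqrt(6) x).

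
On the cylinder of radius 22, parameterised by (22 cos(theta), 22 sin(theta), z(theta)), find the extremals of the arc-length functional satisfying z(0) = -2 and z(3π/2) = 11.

Parameterise the cylinder of radius R = 22 as
    r(θ) = (22 cos θ, 22 sin θ, z(θ)).
The arc-length element is
    ds = sqrt(484 + (dz/dθ)^2) dθ,
so the Lagrangian is L = sqrt(484 + z'^2).
L depends on z' only, not on z or θ, so ∂L/∂z = 0 and
    ∂L/∂z' = z' / sqrt(484 + z'^2).
The Euler-Lagrange equation gives
    d/dθ( z' / sqrt(484 + z'^2) ) = 0,
so z' is constant. Integrating once:
    z(θ) = a θ + b,
a helix on the cylinder (a straight line when the cylinder is unrolled). The constants a, b are determined by the endpoint conditions.
With endpoint conditions z(0) = -2 and z(3π/2) = 11: from z(0) = b we get b = -2, and a·3π/2 + -2 = 11 gives a = 26/(3π), so
    z(θ) = (26/(3π)) θ − 2.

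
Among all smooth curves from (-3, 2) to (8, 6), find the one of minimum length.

Arc-length functional: J[y] = ∫ sqrt(1 + (y')^2) dx.
Lagrangian L = sqrt(1 + (y')^2) has no explicit y dependence, so ∂L/∂y = 0 and the Euler-Lagrange equation gives
    d/dx( y' / sqrt(1 + (y')^2) ) = 0  ⇒  y' / sqrt(1 + (y')^2) = const.
Hence y' is constant, so y(x) is affine.
Fitting the endpoints (-3, 2) and (8, 6):
    slope m = (6 − 2) / (8 − (-3)) = 4/11,
    intercept c = 2 − m·(-3) = 34/11.
Extremal: y(x) = (4/11) x + 34/11.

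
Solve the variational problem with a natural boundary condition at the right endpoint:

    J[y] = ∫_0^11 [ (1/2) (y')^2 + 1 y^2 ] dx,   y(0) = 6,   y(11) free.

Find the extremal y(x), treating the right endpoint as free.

The Lagrangian L = (1/2) (y')^2 + 1 y^2 gives
    ∂L/∂y = 2 y,   ∂L/∂y' = y'.
Euler-Lagrange: y'' − 2 y = 0.
With k = sqrt(2), the general solution is
    y(x) = A cosh(sqrt(2) x) + B sinh(sqrt(2) x).
Fixed left endpoint y(0) = 6 ⇒ A = 6.
The right endpoint x = 11 is free, so the natural (transversality) condition is ∂L/∂y' |_{x=11} = 0, i.e. y'(11) = 0.
Compute y'(x) = A k sinh(k x) + B k cosh(k x), so
    y'(11) = A k sinh(k·11) + B k cosh(k·11) = 0
    ⇒ B = −A tanh(k·11) = − 6 tanh(sqrt(2)·11).
Therefore the extremal is
    y(x) = 6 cosh(sqrt(2) x) − 6 tanh(sqrt(2)·11) sinh(sqrt(2) x).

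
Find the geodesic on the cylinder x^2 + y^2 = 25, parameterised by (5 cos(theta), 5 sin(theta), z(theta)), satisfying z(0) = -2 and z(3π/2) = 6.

Parameterise the cylinder of radius R = 5 as
    r(θ) = (5 cos θ, 5 sin θ, z(θ)).
The arc-length element is
    ds = sqrt(25 + (dz/dθ)^2) dθ,
so the Lagrangian is L = sqrt(25 + z'^2).
L depends on z' only, not on z or θ, so ∂L/∂z = 0 and
    ∂L/∂z' = z' / sqrt(25 + z'^2).
The Euler-Lagrange equation gives
    d/dθ( z' / sqrt(25 + z'^2) ) = 0,
so z' is constant. Integrating once:
    z(θ) = a θ + b,
a helix on the cylinder (a straight line when the cylinder is unrolled). The constants a, b are determined by the endpoint conditions.
With endpoint conditions z(0) = -2 and z(3π/2) = 6: from z(0) = b we get b = -2, and a·3π/2 + -2 = 6 gives a = 16/(3π), so
    z(θ) = (16/(3π)) θ − 2.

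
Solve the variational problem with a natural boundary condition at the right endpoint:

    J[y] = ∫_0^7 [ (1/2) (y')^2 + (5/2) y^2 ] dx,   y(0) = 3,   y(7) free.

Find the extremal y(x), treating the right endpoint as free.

The Lagrangian L = (1/2) (y')^2 + (5/2) y^2 gives
    ∂L/∂y = 5 y,   ∂L/∂y' = y'.
Euler-Lagrange: y'' − 5 y = 0.
With k = sqrt(5), the general solution is
    y(x) = A cosh(sqrt(5) x) + B sinh(sqrt(5) x).
Fixed left endpoint y(0) = 3 ⇒ A = 3.
The right endpoint x = 7 is free, so the natural (transversality) condition is ∂L/∂y' |_{x=7} = 0, i.e. y'(7) = 0.
Compute y'(x) = A k sinh(k x) + B k cosh(k x), so
    y'(7) = A k sinh(k·7) + B k cosh(k·7) = 0
    ⇒ B = −A tanh(k·7) = − 3 tanh(sqrt(5)·7).
Therefore the extremal is
    y(x) = 3 cosh(sqrt(5) x) − 3 tanh(sqrt(5)·7) sinh(sqrt(5) x).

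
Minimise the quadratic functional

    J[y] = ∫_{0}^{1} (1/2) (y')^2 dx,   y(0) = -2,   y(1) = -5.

The Lagrangian is L = (1/2) (y')^2.
Compute ∂L/∂y = 0, ∂L/∂y' = y'.
The Euler-Lagrange equation d/dx(∂L/∂y') − ∂L/∂y = 0 reduces to
    y'' = 0.
Its general solution is
    y(x) = A x + B,
with A, B fixed by the endpoint conditions.
Applying the endpoint conditions y(0) = -2 and y(1) = -5: solve A·0 + B = -2 and A·1 + B = -5. Subtracting gives A(1 − 0) = -5 − -2, so A = -3, and B = -2 − A·0 = -2. Therefore
    y(x) = -3 x - 2.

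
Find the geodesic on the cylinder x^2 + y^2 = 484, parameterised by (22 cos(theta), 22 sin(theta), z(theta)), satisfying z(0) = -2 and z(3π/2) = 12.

Parameterise the cylinder of radius R = 22 as
    r(θ) = (22 cos θ, 22 sin θ, z(θ)).
The arc-length element is
    ds = sqrt(484 + (dz/dθ)^2) dθ,
so the Lagrangian is L = sqrt(484 + z'^2).
L depends on z' only, not on z or θ, so ∂L/∂z = 0 and
    ∂L/∂z' = z' / sqrt(484 + z'^2).
The Euler-Lagrange equation gives
    d/dθ( z' / sqrt(484 + z'^2) ) = 0,
so z' is constant. Integrating once:
    z(θ) = a θ + b,
a helix on the cylinder (a straight line when the cylinder is unrolled). The constants a, b are determined by the endpoint conditions.
With endpoint conditions z(0) = -2 and z(3π/2) = 12: from z(0) = b we get b = -2, and a·3π/2 + -2 = 12 gives a = 28/(3π), so
    z(θ) = (28/(3π)) θ − 2.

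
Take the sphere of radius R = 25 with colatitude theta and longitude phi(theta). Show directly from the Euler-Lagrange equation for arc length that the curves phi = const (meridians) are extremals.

On the sphere of radius R = 25 with spherical coordinates (θ, φ), the induced metric is
    ds^2 = 625(dθ^2 + sin^2(θ) dφ^2).
Using θ as the parameter, the arc-length functional becomes
    J[φ] = ∫ 25 sqrt(1 + sin^2(θ) (dφ/dθ)^2) dθ.
So L = 25 sqrt(1 + sin^2(θ) φ'^2). Compute
    ∂L/∂φ = 0  (L has no explicit φ dependence),
    ∂L/∂φ' = 25 sin^2(θ) φ' / sqrt(1 + sin^2(θ) φ'^2).
For the candidate φ(θ) = c (constant), φ' = 0, so ∂L/∂φ' evaluated along the candidate vanishes, and ∂L/∂φ is identically zero. Hence
    d/dθ(∂L/∂φ') − ∂L/∂φ = 0
is satisfied. Therefore meridians φ = const are extremals of arc length — they are geodesics on the sphere.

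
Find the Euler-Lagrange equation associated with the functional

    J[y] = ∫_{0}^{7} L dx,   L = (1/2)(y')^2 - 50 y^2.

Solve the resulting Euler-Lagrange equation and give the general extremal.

The Lagrangian is L = (1/2)(y')^2 - 50 y^2.
∂L/∂y = -100y.
∂L/∂y' = y'.
The Euler-Lagrange equation d/dx(∂L/∂y') − ∂L/∂y = 0 becomes:
    y'' + 100 y = 0
General solution: y(x) = A sin(10x) + B cos(10x), where A and B are arbitrary constants fixed by the endpoint conditions.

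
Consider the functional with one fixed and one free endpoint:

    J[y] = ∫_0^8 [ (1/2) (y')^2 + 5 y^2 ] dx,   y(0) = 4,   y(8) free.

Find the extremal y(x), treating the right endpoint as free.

The Lagrangian L = (1/2) (y')^2 + 5 y^2 gives
    ∂L/∂y = 10 y,   ∂L/∂y' = y'.
Euler-Lagrange: y'' − 10 y = 0.
With k = sqrt(10), the general solution is
    y(x) = A cosh(sqrt(10) x) + B sinh(sqrt(10) x).
Fixed left endpoint y(0) = 4 ⇒ A = 4.
The right endpoint x = 8 is free, so the natural (transversality) condition is ∂L/∂y' |_{x=8} = 0, i.e. y'(8) = 0.
Compute y'(x) = A k sinh(k x) + B k cosh(k x), so
    y'(8) = A k sinh(k·8) + B k cosh(k·8) = 0
    ⇒ B = −A tanh(k·8) = − 4 tanh(sqrt(10)·8).
Therefore the extremal is
    y(x) = 4 cosh(sqrt(10) x) − 4 tanh(sqrt(10)·8) sinh(sqrt(10) x).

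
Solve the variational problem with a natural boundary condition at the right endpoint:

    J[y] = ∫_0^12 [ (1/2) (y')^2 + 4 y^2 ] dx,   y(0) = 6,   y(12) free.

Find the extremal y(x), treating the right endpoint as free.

The Lagrangian L = (1/2) (y')^2 + 4 y^2 gives
    ∂L/∂y = 8 y,   ∂L/∂y' = y'.
Euler-Lagrange: y'' − 8 y = 0.
With k = sqrt(8), the general solution is
    y(x) = A cosh(sqrt(8) x) + B sinh(sqrt(8) x).
Fixed left endpoint y(0) = 6 ⇒ A = 6.
The right endpoint x = 12 is free, so the natural (transversality) condition is ∂L/∂y' |_{x=12} = 0, i.e. y'(12) = 0.
Compute y'(x) = A k sinh(k x) + B k cosh(k x), so
    y'(12) = A k sinh(k·12) + B k cosh(k·12) = 0
    ⇒ B = −A tanh(k·12) = − 6 tanh(sqrt(8)·12).
Therefore the extremal is
    y(x) = 6 cosh(sqrt(8) x) − 6 tanh(sqrt(8)·12) sinh(sqrt(8) x).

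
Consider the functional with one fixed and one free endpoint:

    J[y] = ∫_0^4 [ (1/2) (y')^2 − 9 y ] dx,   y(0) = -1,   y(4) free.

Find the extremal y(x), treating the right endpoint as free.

The Lagrangian L = (1/2) (y')^2 − 9 y gives
    ∂L/∂y = −9,   ∂L/∂y' = y'.
Euler-Lagrange: d/dx(y') − (−9) = 0, i.e. y'' + 9 = 0, so
    y(x) = −(9/2) x^2 + C1 x + C2.
Fixed left endpoint y(0) = -1 ⇒ C2 = -1.
The right endpoint x = 4 is free, so the natural (transversality) condition is ∂L/∂y' |_{x=4} = 0, i.e. y'(4) = 0.
Compute y'(x) = −9 x + C1, so y'(4) = −36 + C1 = 0 ⇒ C1 = 36.
Therefore the extremal is
    y(x) = −(9/2) x^2 + 36 x − 1.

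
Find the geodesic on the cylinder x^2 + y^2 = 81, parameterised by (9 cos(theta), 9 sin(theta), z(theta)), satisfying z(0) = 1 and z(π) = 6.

Parameterise the cylinder of radius R = 9 as
    r(θ) = (9 cos θ, 9 sin θ, z(θ)).
The arc-length element is
    ds = sqrt(81 + (dz/dθ)^2) dθ,
so the Lagrangian is L = sqrt(81 + z'^2).
L depends on z' only, not on z or θ, so ∂L/∂z = 0 and
    ∂L/∂z' = z' / sqrt(81 + z'^2).
The Euler-Lagrange equation gives
    d/dθ( z' / sqrt(81 + z'^2) ) = 0,
so z' is constant. Integrating once:
    z(θ) = a θ + b,
a helix on the cylinder (a straight line when the cylinder is unrolled). The constants a, b are determined by the endpoint conditions.
With endpoint conditions z(0) = 1 and z(π) = 6: from z(0) = b we get b = 1, and a·π + 1 = 6 gives a = 5/π, so
    z(θ) = (5/π) θ + 1.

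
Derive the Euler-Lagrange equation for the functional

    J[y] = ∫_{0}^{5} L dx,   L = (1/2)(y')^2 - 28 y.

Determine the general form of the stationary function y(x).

The Lagrangian is L = (1/2)(y')^2 - 28 y.
∂L/∂y = -28.
∂L/∂y' = y'.
The Euler-Lagrange equation d/dx(∂L/∂y') − ∂L/∂y = 0 becomes:
    y'' + 28 = 0
General solution: y(x) = -14 x^2 + A x + B, where A and B are arbitrary constants fixed by the endpoint conditions.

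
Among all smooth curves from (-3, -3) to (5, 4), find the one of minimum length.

Arc-length functional: J[y] = ∫ sqrt(1 + (y')^2) dx.
Lagrangian L = sqrt(1 + (y')^2) has no explicit y dependence, so ∂L/∂y = 0 and the Euler-Lagrange equation gives
    d/dx( y' / sqrt(1 + (y')^2) ) = 0  ⇒  y' / sqrt(1 + (y')^2) = const.
Hence y' is constant, so y(x) is affine.
Fitting the endpoints (-3, -3) and (5, 4):
    slope m = (4 − (-3)) / (5 − (-3)) = 7/8,
    intercept c = (-3) − m·(-3) = -3/8.
Extremal: y(x) = (7/8) x - 3/8.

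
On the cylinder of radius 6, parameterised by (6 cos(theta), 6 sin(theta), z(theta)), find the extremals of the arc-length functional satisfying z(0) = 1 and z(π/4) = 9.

Parameterise the cylinder of radius R = 6 as
    r(θ) = (6 cos θ, 6 sin θ, z(θ)).
The arc-length element is
    ds = sqrt(36 + (dz/dθ)^2) dθ,
so the Lagrangian is L = sqrt(36 + z'^2).
L depends on z' only, not on z or θ, so ∂L/∂z = 0 and
    ∂L/∂z' = z' / sqrt(36 + z'^2).
The Euler-Lagrange equation gives
    d/dθ( z' / sqrt(36 + z'^2) ) = 0,
so z' is constant. Integrating once:
    z(θ) = a θ + b,
a helix on the cylinder (a straight line when the cylinder is unrolled). The constants a, b are determined by the endpoint conditions.
With endpoint conditions z(0) = 1 and z(π/4) = 9: from z(0) = b we get b = 1, and a·π/4 + 1 = 9 gives a = 32/π, so
    z(θ) = (32/π) θ + 1.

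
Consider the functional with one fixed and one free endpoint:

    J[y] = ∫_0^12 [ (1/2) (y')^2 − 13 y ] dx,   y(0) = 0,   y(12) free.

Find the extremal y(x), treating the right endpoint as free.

The Lagrangian L = (1/2) (y')^2 − 13 y gives
    ∂L/∂y = −13,   ∂L/∂y' = y'.
Euler-Lagrange: d/dx(y') − (−13) = 0, i.e. y'' + 13 = 0, so
    y(x) = −(13/2) x^2 + C1 x + C2.
Fixed left endpoint y(0) = 0 ⇒ C2 = 0.
The right endpoint x = 12 is free, so the natural (transversality) condition is ∂L/∂y' |_{x=12} = 0, i.e. y'(12) = 0.
Compute y'(x) = −13 x + C1, so y'(12) = −156 + C1 = 0 ⇒ C1 = 156.
Therefore the extremal is
    y(x) = −(13/2) x^2 + 156 x.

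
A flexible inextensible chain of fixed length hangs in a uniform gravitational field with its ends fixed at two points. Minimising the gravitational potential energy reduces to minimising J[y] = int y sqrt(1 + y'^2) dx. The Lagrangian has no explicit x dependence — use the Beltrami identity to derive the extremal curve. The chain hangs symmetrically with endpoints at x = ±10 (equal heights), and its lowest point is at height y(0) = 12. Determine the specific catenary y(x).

The Lagrangian L(y, y') = y sqrt(1 + y'^2) has no explicit x dependence, so the Beltrami identity applies:
    L − y' ∂L/∂y' = C.
Compute ∂L/∂y' = y · y' / sqrt(1 + y'^2). Then
    L − y' ∂L/∂y'
    = y sqrt(1 + y'^2) − y · y'^2 / sqrt(1 + y'^2)
    = y (1 + y'^2 − y'^2) / sqrt(1 + y'^2)
    = y / sqrt(1 + y'^2) = C.
Squaring gives y^2 = C^2 (1 + y'^2), i.e.
    y'^2 = y^2 / C^2 − 1.
Separating variables,
    dy / sqrt(y^2 − C^2) = dx / C,
and integrating gives arccosh(y / C) = (x − a)/C, so
    y(x) = C cosh((x − a)/C),
the catenary. The constants C and a are fixed by the two endpoint conditions (and, for the hanging-chain problem, the length constraint selects C).
Now fit the given data. The endpoints x = ±10 are symmetric at equal height, so the catenary is even about its minimum: a = 0 and y(x) = C cosh(x/C). The lowest point is y(0) = C cosh(0) = C, and we are told y(0) = 12, so C = 12. Therefore
    y(x) = 12 cosh(x/12),
and at the endpoints
    y(±10) = 12 cosh(10/12).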